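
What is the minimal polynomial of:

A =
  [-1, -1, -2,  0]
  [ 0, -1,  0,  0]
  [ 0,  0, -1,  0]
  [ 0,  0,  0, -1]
x^2 + 2*x + 1

The characteristic polynomial is χ_A(x) = (x + 1)^4, so the eigenvalues are known. The minimal polynomial is
  m_A(x) = Π_λ (x − λ)^{k_λ}
where k_λ is the size of the *largest* Jordan block for λ (equivalently, the smallest k with (A − λI)^k v = 0 for every generalised eigenvector v of λ).

  λ = -1: largest Jordan block has size 2, contributing (x + 1)^2

So m_A(x) = (x + 1)^2 = x^2 + 2*x + 1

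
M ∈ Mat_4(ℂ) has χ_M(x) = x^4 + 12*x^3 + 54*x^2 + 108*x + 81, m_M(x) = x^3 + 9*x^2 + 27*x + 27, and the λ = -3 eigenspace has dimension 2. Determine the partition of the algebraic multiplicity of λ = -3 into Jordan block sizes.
Block sizes for λ = -3: [3, 1]

Step 1 — from the characteristic polynomial, algebraic multiplicity of λ = -3 is 4. From dim ker(M − (-3)·I) = 2, there are exactly 2 Jordan blocks for λ = -3.
Step 2 — from the minimal polynomial, the factor (x + 3)^3 tells us the largest block for λ = -3 has size 3.
Step 3 — with total size 4, 2 blocks, and largest block 3, the block sizes (in nonincreasing order) are [3, 1].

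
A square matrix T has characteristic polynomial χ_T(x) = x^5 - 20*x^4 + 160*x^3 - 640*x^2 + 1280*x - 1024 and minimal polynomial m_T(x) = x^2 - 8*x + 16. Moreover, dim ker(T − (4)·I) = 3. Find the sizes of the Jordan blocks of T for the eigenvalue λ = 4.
Block sizes for λ = 4: [2, 2, 1]

Step 1 — from the characteristic polynomial, algebraic multiplicity of λ = 4 is 5. From dim ker(T − (4)·I) = 3, there are exactly 3 Jordan blocks for λ = 4.
Step 2 — from the minimal polynomial, the factor (x − 4)^2 tells us the largest block for λ = 4 has size 2.
Step 3 — with total size 5, 3 blocks, and largest block 2, the block sizes (in nonincreasing order) are [2, 2, 1].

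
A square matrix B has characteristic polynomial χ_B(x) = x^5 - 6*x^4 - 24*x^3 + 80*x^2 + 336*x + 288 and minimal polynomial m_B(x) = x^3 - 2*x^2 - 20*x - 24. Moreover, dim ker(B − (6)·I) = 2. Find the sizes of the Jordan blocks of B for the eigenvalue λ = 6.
Block sizes for λ = 6: [1, 1]

Step 1 — from the characteristic polynomial, algebraic multiplicity of λ = 6 is 2. From dim ker(B − (6)·I) = 2, there are exactly 2 Jordan blocks for λ = 6.
Step 2 — from the minimal polynomial, the factor (x − 6) tells us the largest block for λ = 6 has size 1.
Step 3 — with total size 2, 2 blocks, and largest block 1, the block sizes (in nonincreasing order) are [1, 1].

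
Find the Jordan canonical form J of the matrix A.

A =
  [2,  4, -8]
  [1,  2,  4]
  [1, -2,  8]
J_2(4) ⊕ J_1(4)

The characteristic polynomial is
  det(x·I − A) = x^3 - 12*x^2 + 48*x - 64 = (x - 4)^3

Eigenvalues and multiplicities (the geometric multiplicity of λ is n − rank(A − λI), which equals the number of Jordan blocks for λ):
  λ = 4: algebraic multiplicity = 3, geometric multiplicity = 2

Determining the block sizes for each eigenvalue:
  λ = 4: 2 blocks summing to 3 forces exactly one block of size 2 and the rest size 1 → block sizes [2, 1]

Assembling the blocks gives a Jordan form
J =
  [4, 1, 0]
  [0, 4, 0]
  [0, 0, 4]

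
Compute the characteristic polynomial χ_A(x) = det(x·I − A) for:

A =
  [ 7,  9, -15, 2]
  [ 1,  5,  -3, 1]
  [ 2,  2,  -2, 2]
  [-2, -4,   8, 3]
x^4 - 13*x^3 + 60*x^2 - 116*x + 80

Expanding det(x·I − A) (e.g. by cofactor expansion or by noting that A is similar to its Jordan form J, which has the same characteristic polynomial as A) gives
  χ_A(x) = x^4 - 13*x^3 + 60*x^2 - 116*x + 80
which factors as (x - 5)*(x - 4)*(x - 2)^2. The eigenvalues (with algebraic multiplicities) are λ = 2 with multiplicity 2, λ = 4 with multiplicity 1, λ = 5 with multiplicity 1.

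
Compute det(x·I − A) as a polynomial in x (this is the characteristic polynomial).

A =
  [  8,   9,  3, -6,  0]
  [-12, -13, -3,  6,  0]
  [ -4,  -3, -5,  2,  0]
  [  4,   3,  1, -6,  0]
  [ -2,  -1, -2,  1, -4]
x^5 + 20*x^4 + 160*x^3 + 640*x^2 + 1280*x + 1024

Expanding det(x·I − A) (e.g. by cofactor expansion or by noting that A is similar to its Jordan form J, which has the same characteristic polynomial as A) gives
  χ_A(x) = x^5 + 20*x^4 + 160*x^3 + 640*x^2 + 1280*x + 1024
which factors as (x + 4)^5. The eigenvalues (with algebraic multiplicities) are λ = -4 with multiplicity 5.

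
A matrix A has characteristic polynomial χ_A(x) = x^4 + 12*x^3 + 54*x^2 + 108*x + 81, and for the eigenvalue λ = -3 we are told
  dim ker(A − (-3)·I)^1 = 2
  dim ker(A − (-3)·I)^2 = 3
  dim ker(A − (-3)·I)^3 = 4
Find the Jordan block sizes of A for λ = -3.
Block sizes for λ = -3: [3, 1]

From the dimensions of kernels of powers, the number of Jordan blocks of size at least j is d_j − d_{j−1} where d_j = dim ker(N^j) (with d_0 = 0). Computing the differences gives [2, 1, 1].
The number of blocks of size exactly k is (#blocks of size ≥ k) − (#blocks of size ≥ k + 1), so the partition is: 1 block(s) of size 1, 1 block(s) of size 3.
In nonincreasing order the block sizes are [3, 1].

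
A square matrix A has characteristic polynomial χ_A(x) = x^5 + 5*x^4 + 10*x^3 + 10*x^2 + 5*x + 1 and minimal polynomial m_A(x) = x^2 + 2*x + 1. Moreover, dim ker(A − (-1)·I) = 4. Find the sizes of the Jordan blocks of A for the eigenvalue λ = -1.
Block sizes for λ = -1: [2, 1, 1, 1]

Step 1 — from the characteristic polynomial, algebraic multiplicity of λ = -1 is 5. From dim ker(A − (-1)·I) = 4, there are exactly 4 Jordan blocks for λ = -1.
Step 2 — from the minimal polynomial, the factor (x + 1)^2 tells us the largest block for λ = -1 has size 2.
Step 3 — with total size 5, 4 blocks, and largest block 2, the block sizes (in nonincreasing order) are [2, 1, 1, 1].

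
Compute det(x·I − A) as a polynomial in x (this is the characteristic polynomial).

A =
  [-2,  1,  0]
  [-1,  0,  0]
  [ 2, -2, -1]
x^3 + 3*x^2 + 3*x + 1

Expanding det(x·I − A) (e.g. by cofactor expansion or by noting that A is similar to its Jordan form J, which has the same characteristic polynomial as A) gives
  χ_A(x) = x^3 + 3*x^2 + 3*x + 1
which factors as (x + 1)^3. The eigenvalues (with algebraic multiplicities) are λ = -1 with multiplicity 3.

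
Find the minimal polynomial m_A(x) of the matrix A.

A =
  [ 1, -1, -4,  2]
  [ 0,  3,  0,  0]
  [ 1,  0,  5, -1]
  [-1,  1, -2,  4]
x^3 - 10*x^2 + 33*x - 36

The characteristic polynomial is χ_A(x) = (x - 4)*(x - 3)^3, so the eigenvalues are known. The minimal polynomial is
  m_A(x) = Π_λ (x − λ)^{k_λ}
where k_λ is the size of the *largest* Jordan block for λ (equivalently, the smallest k with (A − λI)^k v = 0 for every generalised eigenvector v of λ).

  λ = 3: largest Jordan block has size 2, contributing (x − 3)^2
  λ = 4: largest Jordan block has size 1, contributing (x − 4)

So m_A(x) = (x - 4)*(x - 3)^2 = x^3 - 10*x^2 + 33*x - 36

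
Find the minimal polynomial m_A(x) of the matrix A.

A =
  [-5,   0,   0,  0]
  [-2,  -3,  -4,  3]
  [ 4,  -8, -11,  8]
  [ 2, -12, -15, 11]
x^4 + 8*x^3 + 18*x^2 + 16*x + 5

The characteristic polynomial is χ_A(x) = (x + 1)^3*(x + 5), so the eigenvalues are known. The minimal polynomial is
  m_A(x) = Π_λ (x − λ)^{k_λ}
where k_λ is the size of the *largest* Jordan block for λ (equivalently, the smallest k with (A − λI)^k v = 0 for every generalised eigenvector v of λ).

  λ = -5: largest Jordan block has size 1, contributing (x + 5)
  λ = -1: largest Jordan block has size 3, contributing (x + 1)^3

So m_A(x) = (x + 1)^3*(x + 5) = x^4 + 8*x^3 + 18*x^2 + 16*x + 5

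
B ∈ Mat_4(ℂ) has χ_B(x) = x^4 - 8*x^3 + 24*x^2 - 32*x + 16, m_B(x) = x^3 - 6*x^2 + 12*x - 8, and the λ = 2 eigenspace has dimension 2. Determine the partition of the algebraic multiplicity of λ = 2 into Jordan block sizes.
Block sizes for λ = 2: [3, 1]

Step 1 — from the characteristic polynomial, algebraic multiplicity of λ = 2 is 4. From dim ker(B − (2)·I) = 2, there are exactly 2 Jordan blocks for λ = 2.
Step 2 — from the minimal polynomial, the factor (x − 2)^3 tells us the largest block for λ = 2 has size 3.
Step 3 — with total size 4, 2 blocks, and largest block 3, the block sizes (in nonincreasing order) are [3, 1].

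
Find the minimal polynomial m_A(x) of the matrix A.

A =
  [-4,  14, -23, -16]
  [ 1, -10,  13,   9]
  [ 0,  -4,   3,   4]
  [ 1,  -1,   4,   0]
x^4 + 11*x^3 + 45*x^2 + 81*x + 54

The characteristic polynomial is χ_A(x) = (x + 2)*(x + 3)^3, so the eigenvalues are known. The minimal polynomial is
  m_A(x) = Π_λ (x − λ)^{k_λ}
where k_λ is the size of the *largest* Jordan block for λ (equivalently, the smallest k with (A − λI)^k v = 0 for every generalised eigenvector v of λ).

  λ = -3: largest Jordan block has size 3, contributing (x + 3)^3
  λ = -2: largest Jordan block has size 1, contributing (x + 2)

So m_A(x) = (x + 2)*(x + 3)^3 = x^4 + 11*x^3 + 45*x^2 + 81*x + 54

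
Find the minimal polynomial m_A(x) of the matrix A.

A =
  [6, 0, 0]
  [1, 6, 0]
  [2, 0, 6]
x^2 - 12*x + 36

The characteristic polynomial is χ_A(x) = (x - 6)^3, so the eigenvalues are known. The minimal polynomial is
  m_A(x) = Π_λ (x − λ)^{k_λ}
where k_λ is the size of the *largest* Jordan block for λ (equivalently, the smallest k with (A − λI)^k v = 0 for every generalised eigenvector v of λ).

  λ = 6: largest Jordan block has size 2, contributing (x − 6)^2

So m_A(x) = (x - 6)^2 = x^2 - 12*x + 36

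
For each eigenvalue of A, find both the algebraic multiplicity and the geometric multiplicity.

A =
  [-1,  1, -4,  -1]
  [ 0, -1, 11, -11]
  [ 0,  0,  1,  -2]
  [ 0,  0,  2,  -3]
λ = -1: alg = 4, geom = 2

Step 1 — factor the characteristic polynomial to read off the algebraic multiplicities:
  χ_A(x) = (x + 1)^4

Step 2 — compute geometric multiplicities via the rank-nullity identity g(λ) = n − rank(A − λI):
  rank(A − (-1)·I) = 2, so dim ker(A − (-1)·I) = n − 2 = 2

Summary:
  λ = -1: algebraic multiplicity = 4, geometric multiplicity = 2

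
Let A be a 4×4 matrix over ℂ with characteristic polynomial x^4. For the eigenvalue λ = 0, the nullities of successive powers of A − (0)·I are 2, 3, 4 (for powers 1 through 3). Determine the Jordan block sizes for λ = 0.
Block sizes for λ = 0: [3, 1]

From the dimensions of kernels of powers, the number of Jordan blocks of size at least j is d_j − d_{j−1} where d_j = dim ker(N^j) (with d_0 = 0). Computing the differences gives [2, 1, 1].
The number of blocks of size exactly k is (#blocks of size ≥ k) − (#blocks of size ≥ k + 1), so the partition is: 1 block(s) of size 1, 1 block(s) of size 3.
In nonincreasing order the block sizes are [3, 1].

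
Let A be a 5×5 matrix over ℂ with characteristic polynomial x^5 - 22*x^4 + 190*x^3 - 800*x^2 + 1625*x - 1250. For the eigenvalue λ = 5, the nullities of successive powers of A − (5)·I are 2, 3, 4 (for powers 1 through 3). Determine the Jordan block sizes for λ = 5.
Block sizes for λ = 5: [3, 1]

From the dimensions of kernels of powers, the number of Jordan blocks of size at least j is d_j − d_{j−1} where d_j = dim ker(N^j) (with d_0 = 0). Computing the differences gives [2, 1, 1].
The number of blocks of size exactly k is (#blocks of size ≥ k) − (#blocks of size ≥ k + 1), so the partition is: 1 block(s) of size 1, 1 block(s) of size 3.
In nonincreasing order the block sizes are [3, 1].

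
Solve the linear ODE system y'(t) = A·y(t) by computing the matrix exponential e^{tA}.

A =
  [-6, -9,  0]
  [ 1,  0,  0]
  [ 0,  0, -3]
e^{tA} =
  [-3*t*exp(-3*t) + exp(-3*t), -9*t*exp(-3*t), 0]
  [t*exp(-3*t), 3*t*exp(-3*t) + exp(-3*t), 0]
  [0, 0, exp(-3*t)]

Strategy: write A = P · J · P⁻¹ where J is a Jordan canonical form, so e^{tA} = P · e^{tJ} · P⁻¹, and e^{tJ} can be computed block-by-block.

A has Jordan form
J =
  [-3,  1,  0]
  [ 0, -3,  0]
  [ 0,  0, -3]
(up to reordering of blocks).

Per-block formulas:
  For a 1×1 block at λ = -3: exp(t · [-3]) = [e^(-3t)].
  For a 2×2 Jordan block J_2(-3): exp(t · J_2(-3)) = e^(-3t)·(I + t·N), where N is the 2×2 nilpotent shift.

After assembling e^{tJ} and conjugating by P, we get:

e^{tA} =
  [-3*t*exp(-3*t) + exp(-3*t), -9*t*exp(-3*t), 0]
  [t*exp(-3*t), 3*t*exp(-3*t) + exp(-3*t), 0]
  [0, 0, exp(-3*t)]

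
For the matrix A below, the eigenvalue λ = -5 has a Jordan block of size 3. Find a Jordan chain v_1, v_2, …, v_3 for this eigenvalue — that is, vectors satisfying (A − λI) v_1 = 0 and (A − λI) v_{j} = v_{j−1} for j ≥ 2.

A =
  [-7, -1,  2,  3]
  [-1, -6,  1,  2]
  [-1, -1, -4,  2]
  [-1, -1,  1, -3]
A Jordan chain for λ = -5 of length 3:
v_1 = (-2, -1, -1, -1)ᵀ
v_2 = (-1, -1, -1, -1)ᵀ
v_3 = (0, 1, 0, 0)ᵀ

Let N = A − (-5)·I. We want v_3 with N^3 v_3 = 0 but N^2 v_3 ≠ 0; then v_{j-1} := N · v_j for j = 3, …, 2.

Pick v_3 = (0, 1, 0, 0)ᵀ.
Then v_2 = N · v_3 = (-1, -1, -1, -1)ᵀ.
Then v_1 = N · v_2 = (-2, -1, -1, -1)ᵀ.

Sanity check: (A − (-5)·I) v_1 = (0, 0, 0, 0)ᵀ = 0. ✓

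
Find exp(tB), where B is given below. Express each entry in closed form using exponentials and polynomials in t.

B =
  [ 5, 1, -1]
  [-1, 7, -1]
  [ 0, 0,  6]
e^{tB} =
  [-t*exp(6*t) + exp(6*t), t*exp(6*t), -t*exp(6*t)]
  [-t*exp(6*t), t*exp(6*t) + exp(6*t), -t*exp(6*t)]
  [0, 0, exp(6*t)]

Strategy: write B = P · J · P⁻¹ where J is a Jordan canonical form, so e^{tB} = P · e^{tJ} · P⁻¹, and e^{tJ} can be computed block-by-block.

B has Jordan form
J =
  [6, 1, 0]
  [0, 6, 0]
  [0, 0, 6]
(up to reordering of blocks).

Per-block formulas:
  For a 1×1 block at λ = 6: exp(t · [6]) = [e^(6t)].
  For a 2×2 Jordan block J_2(6): exp(t · J_2(6)) = e^(6t)·(I + t·N), where N is the 2×2 nilpotent shift.

After assembling e^{tJ} and conjugating by P, we get:

e^{tB} =
  [-t*exp(6*t) + exp(6*t), t*exp(6*t), -t*exp(6*t)]
  [-t*exp(6*t), t*exp(6*t) + exp(6*t), -t*exp(6*t)]
  [0, 0, exp(6*t)]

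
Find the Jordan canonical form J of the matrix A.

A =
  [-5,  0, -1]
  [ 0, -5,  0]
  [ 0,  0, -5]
J_2(-5) ⊕ J_1(-5)

The characteristic polynomial is
  det(x·I − A) = x^3 + 15*x^2 + 75*x + 125 = (x + 5)^3

Eigenvalues and multiplicities (the geometric multiplicity of λ is n − rank(A − λI), which equals the number of Jordan blocks for λ):
  λ = -5: algebraic multiplicity = 3, geometric multiplicity = 2

Determining the block sizes for each eigenvalue:
  λ = -5: 2 blocks summing to 3 forces exactly one block of size 2 and the rest size 1 → block sizes [2, 1]

Assembling the blocks gives a Jordan form
J =
  [-5,  1,  0]
  [ 0, -5,  0]
  [ 0,  0, -5]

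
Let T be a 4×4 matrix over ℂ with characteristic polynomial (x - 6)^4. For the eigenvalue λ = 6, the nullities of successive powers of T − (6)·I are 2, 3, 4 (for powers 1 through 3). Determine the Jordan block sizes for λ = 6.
Block sizes for λ = 6: [3, 1]

From the dimensions of kernels of powers, the number of Jordan blocks of size at least j is d_j − d_{j−1} where d_j = dim ker(N^j) (with d_0 = 0). Computing the differences gives [2, 1, 1].
The number of blocks of size exactly k is (#blocks of size ≥ k) − (#blocks of size ≥ k + 1), so the partition is: 1 block(s) of size 1, 1 block(s) of size 3.
In nonincreasing order the block sizes are [3, 1].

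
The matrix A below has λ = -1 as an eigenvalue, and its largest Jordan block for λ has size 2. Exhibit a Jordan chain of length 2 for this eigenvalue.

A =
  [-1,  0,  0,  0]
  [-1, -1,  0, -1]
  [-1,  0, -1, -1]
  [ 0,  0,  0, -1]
A Jordan chain for λ = -1 of length 2:
v_1 = (0, -1, -1, 0)ᵀ
v_2 = (1, 0, 0, 0)ᵀ

Let N = A − (-1)·I. We want v_2 with N^2 v_2 = 0 but N^1 v_2 ≠ 0; then v_{j-1} := N · v_j for j = 2, …, 2.

Pick v_2 = (1, 0, 0, 0)ᵀ.
Then v_1 = N · v_2 = (0, -1, -1, 0)ᵀ.

Sanity check: (A − (-1)·I) v_1 = (0, 0, 0, 0)ᵀ = 0. ✓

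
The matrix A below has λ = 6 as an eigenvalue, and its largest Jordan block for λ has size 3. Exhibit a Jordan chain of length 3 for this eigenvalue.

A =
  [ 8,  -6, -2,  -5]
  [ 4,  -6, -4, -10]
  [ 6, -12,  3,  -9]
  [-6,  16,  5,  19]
A Jordan chain for λ = 6 of length 3:
v_1 = (-2, -4, 0, 4)ᵀ
v_2 = (2, 4, 6, -6)ᵀ
v_3 = (1, 0, 0, 0)ᵀ

Let N = A − (6)·I. We want v_3 with N^3 v_3 = 0 but N^2 v_3 ≠ 0; then v_{j-1} := N · v_j for j = 3, …, 2.

Pick v_3 = (1, 0, 0, 0)ᵀ.
Then v_2 = N · v_3 = (2, 4, 6, -6)ᵀ.
Then v_1 = N · v_2 = (-2, -4, 0, 4)ᵀ.

Sanity check: (A − (6)·I) v_1 = (0, 0, 0, 0)ᵀ = 0. ✓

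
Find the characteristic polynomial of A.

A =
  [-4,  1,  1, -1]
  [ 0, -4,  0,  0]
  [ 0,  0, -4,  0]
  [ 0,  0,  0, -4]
x^4 + 16*x^3 + 96*x^2 + 256*x + 256

Expanding det(x·I − A) (e.g. by cofactor expansion or by noting that A is similar to its Jordan form J, which has the same characteristic polynomial as A) gives
  χ_A(x) = x^4 + 16*x^3 + 96*x^2 + 256*x + 256
which factors as (x + 4)^4. The eigenvalues (with algebraic multiplicities) are λ = -4 with multiplicity 4.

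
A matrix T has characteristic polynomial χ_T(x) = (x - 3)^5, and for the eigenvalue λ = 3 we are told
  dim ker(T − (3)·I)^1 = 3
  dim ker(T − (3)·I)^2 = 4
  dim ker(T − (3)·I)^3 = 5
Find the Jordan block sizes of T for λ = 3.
Block sizes for λ = 3: [3, 1, 1]

From the dimensions of kernels of powers, the number of Jordan blocks of size at least j is d_j − d_{j−1} where d_j = dim ker(N^j) (with d_0 = 0). Computing the differences gives [3, 1, 1].
The number of blocks of size exactly k is (#blocks of size ≥ k) − (#blocks of size ≥ k + 1), so the partition is: 2 block(s) of size 1, 1 block(s) of size 3.
In nonincreasing order the block sizes are [3, 1, 1].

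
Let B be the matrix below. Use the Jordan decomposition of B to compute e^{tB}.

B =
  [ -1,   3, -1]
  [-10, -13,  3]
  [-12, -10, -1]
e^{tB} =
  [-t^2*exp(-5*t) + 4*t*exp(-5*t) + exp(-5*t), -t^2*exp(-5*t) + 3*t*exp(-5*t), t^2*exp(-5*t)/2 - t*exp(-5*t)]
  [2*t^2*exp(-5*t) - 10*t*exp(-5*t), 2*t^2*exp(-5*t) - 8*t*exp(-5*t) + exp(-5*t), -t^2*exp(-5*t) + 3*t*exp(-5*t)]
  [2*t^2*exp(-5*t) - 12*t*exp(-5*t), 2*t^2*exp(-5*t) - 10*t*exp(-5*t), -t^2*exp(-5*t) + 4*t*exp(-5*t) + exp(-5*t)]

Strategy: write B = P · J · P⁻¹ where J is a Jordan canonical form, so e^{tB} = P · e^{tJ} · P⁻¹, and e^{tJ} can be computed block-by-block.

B has Jordan form
J =
  [-5,  1,  0]
  [ 0, -5,  1]
  [ 0,  0, -5]
(up to reordering of blocks).

Per-block formulas:
  For a 3×3 Jordan block J_3(-5): exp(t · J_3(-5)) = e^(-5t)·(I + t·N + (t^2/2)·N^2), where N is the 3×3 nilpotent shift.

After assembling e^{tJ} and conjugating by P, we get:

e^{tB} =
  [-t^2*exp(-5*t) + 4*t*exp(-5*t) + exp(-5*t), -t^2*exp(-5*t) + 3*t*exp(-5*t), t^2*exp(-5*t)/2 - t*exp(-5*t)]
  [2*t^2*exp(-5*t) - 10*t*exp(-5*t), 2*t^2*exp(-5*t) - 8*t*exp(-5*t) + exp(-5*t), -t^2*exp(-5*t) + 3*t*exp(-5*t)]
  [2*t^2*exp(-5*t) - 12*t*exp(-5*t), 2*t^2*exp(-5*t) - 10*t*exp(-5*t), -t^2*exp(-5*t) + 4*t*exp(-5*t) + exp(-5*t)]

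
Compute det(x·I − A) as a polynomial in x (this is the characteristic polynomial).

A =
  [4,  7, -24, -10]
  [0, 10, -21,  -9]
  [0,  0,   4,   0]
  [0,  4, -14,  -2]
x^4 - 16*x^3 + 96*x^2 - 256*x + 256

Expanding det(x·I − A) (e.g. by cofactor expansion or by noting that A is similar to its Jordan form J, which has the same characteristic polynomial as A) gives
  χ_A(x) = x^4 - 16*x^3 + 96*x^2 - 256*x + 256
which factors as (x - 4)^4. The eigenvalues (with algebraic multiplicities) are λ = 4 with multiplicity 4.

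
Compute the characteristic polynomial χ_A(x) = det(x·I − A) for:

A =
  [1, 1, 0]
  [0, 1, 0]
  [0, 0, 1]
x^3 - 3*x^2 + 3*x - 1

Expanding det(x·I − A) (e.g. by cofactor expansion or by noting that A is similar to its Jordan form J, which has the same characteristic polynomial as A) gives
  χ_A(x) = x^3 - 3*x^2 + 3*x - 1
which factors as (x - 1)^3. The eigenvalues (with algebraic multiplicities) are λ = 1 with multiplicity 3.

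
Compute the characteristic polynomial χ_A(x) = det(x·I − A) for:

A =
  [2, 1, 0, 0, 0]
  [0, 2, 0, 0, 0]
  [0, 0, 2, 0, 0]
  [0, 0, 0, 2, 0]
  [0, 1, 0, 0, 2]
x^5 - 10*x^4 + 40*x^3 - 80*x^2 + 80*x - 32

Expanding det(x·I − A) (e.g. by cofactor expansion or by noting that A is similar to its Jordan form J, which has the same characteristic polynomial as A) gives
  χ_A(x) = x^5 - 10*x^4 + 40*x^3 - 80*x^2 + 80*x - 32
which factors as (x - 2)^5. The eigenvalues (with algebraic multiplicities) are λ = 2 with multiplicity 5.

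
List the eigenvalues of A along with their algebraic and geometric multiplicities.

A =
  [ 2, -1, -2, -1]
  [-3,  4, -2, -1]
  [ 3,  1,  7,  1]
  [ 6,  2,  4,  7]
λ = 5: alg = 4, geom = 3

Step 1 — factor the characteristic polynomial to read off the algebraic multiplicities:
  χ_A(x) = (x - 5)^4

Step 2 — compute geometric multiplicities via the rank-nullity identity g(λ) = n − rank(A − λI):
  rank(A − (5)·I) = 1, so dim ker(A − (5)·I) = n − 1 = 3

Summary:
  λ = 5: algebraic multiplicity = 4, geometric multiplicity = 3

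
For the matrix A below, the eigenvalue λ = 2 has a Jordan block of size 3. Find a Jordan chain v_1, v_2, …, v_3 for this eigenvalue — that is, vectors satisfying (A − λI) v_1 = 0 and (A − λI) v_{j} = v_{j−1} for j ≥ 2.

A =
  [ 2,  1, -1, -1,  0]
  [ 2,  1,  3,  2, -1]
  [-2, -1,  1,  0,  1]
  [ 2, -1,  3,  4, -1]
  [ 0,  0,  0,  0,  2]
A Jordan chain for λ = 2 of length 3:
v_1 = (2, -4, 0, -4, 0)ᵀ
v_2 = (0, 2, -2, 2, 0)ᵀ
v_3 = (1, 0, 0, 0, 0)ᵀ

Let N = A − (2)·I. We want v_3 with N^3 v_3 = 0 but N^2 v_3 ≠ 0; then v_{j-1} := N · v_j for j = 3, …, 2.

Pick v_3 = (1, 0, 0, 0, 0)ᵀ.
Then v_2 = N · v_3 = (0, 2, -2, 2, 0)ᵀ.
Then v_1 = N · v_2 = (2, -4, 0, -4, 0)ᵀ.

Sanity check: (A − (2)·I) v_1 = (0, 0, 0, 0, 0)ᵀ = 0. ✓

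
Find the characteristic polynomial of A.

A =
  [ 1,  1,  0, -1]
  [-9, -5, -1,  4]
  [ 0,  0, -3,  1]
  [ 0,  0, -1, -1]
x^4 + 8*x^3 + 24*x^2 + 32*x + 16

Expanding det(x·I − A) (e.g. by cofactor expansion or by noting that A is similar to its Jordan form J, which has the same characteristic polynomial as A) gives
  χ_A(x) = x^4 + 8*x^3 + 24*x^2 + 32*x + 16
which factors as (x + 2)^4. The eigenvalues (with algebraic multiplicities) are λ = -2 with multiplicity 4.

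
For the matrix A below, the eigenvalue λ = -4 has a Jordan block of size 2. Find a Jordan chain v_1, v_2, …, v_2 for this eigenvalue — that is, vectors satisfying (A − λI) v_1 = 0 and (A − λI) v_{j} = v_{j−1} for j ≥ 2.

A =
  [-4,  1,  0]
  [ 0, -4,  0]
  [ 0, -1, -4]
A Jordan chain for λ = -4 of length 2:
v_1 = (1, 0, -1)ᵀ
v_2 = (0, 1, 0)ᵀ

Let N = A − (-4)·I. We want v_2 with N^2 v_2 = 0 but N^1 v_2 ≠ 0; then v_{j-1} := N · v_j for j = 2, …, 2.

Pick v_2 = (0, 1, 0)ᵀ.
Then v_1 = N · v_2 = (1, 0, -1)ᵀ.

Sanity check: (A − (-4)·I) v_1 = (0, 0, 0)ᵀ = 0. ✓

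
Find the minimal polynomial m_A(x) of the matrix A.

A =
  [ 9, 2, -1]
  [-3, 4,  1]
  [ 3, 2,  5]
x^2 - 12*x + 36

The characteristic polynomial is χ_A(x) = (x - 6)^3, so the eigenvalues are known. The minimal polynomial is
  m_A(x) = Π_λ (x − λ)^{k_λ}
where k_λ is the size of the *largest* Jordan block for λ (equivalently, the smallest k with (A − λI)^k v = 0 for every generalised eigenvector v of λ).

  λ = 6: largest Jordan block has size 2, contributing (x − 6)^2

So m_A(x) = (x - 6)^2 = x^2 - 12*x + 36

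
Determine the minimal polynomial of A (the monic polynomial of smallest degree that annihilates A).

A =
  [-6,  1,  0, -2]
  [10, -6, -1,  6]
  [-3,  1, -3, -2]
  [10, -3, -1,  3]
x^3 + 9*x^2 + 27*x + 27

The characteristic polynomial is χ_A(x) = (x + 3)^4, so the eigenvalues are known. The minimal polynomial is
  m_A(x) = Π_λ (x − λ)^{k_λ}
where k_λ is the size of the *largest* Jordan block for λ (equivalently, the smallest k with (A − λI)^k v = 0 for every generalised eigenvector v of λ).

  λ = -3: largest Jordan block has size 3, contributing (x + 3)^3

So m_A(x) = (x + 3)^3 = x^3 + 9*x^2 + 27*x + 27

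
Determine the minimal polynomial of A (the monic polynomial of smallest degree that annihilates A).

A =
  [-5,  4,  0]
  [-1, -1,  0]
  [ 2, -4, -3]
x^2 + 6*x + 9

The characteristic polynomial is χ_A(x) = (x + 3)^3, so the eigenvalues are known. The minimal polynomial is
  m_A(x) = Π_λ (x − λ)^{k_λ}
where k_λ is the size of the *largest* Jordan block for λ (equivalently, the smallest k with (A − λI)^k v = 0 for every generalised eigenvector v of λ).

  λ = -3: largest Jordan block has size 2, contributing (x + 3)^2

So m_A(x) = (x + 3)^2 = x^2 + 6*x + 9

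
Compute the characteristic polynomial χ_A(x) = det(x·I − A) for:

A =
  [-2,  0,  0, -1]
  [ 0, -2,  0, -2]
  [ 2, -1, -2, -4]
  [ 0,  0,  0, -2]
x^4 + 8*x^3 + 24*x^2 + 32*x + 16

Expanding det(x·I − A) (e.g. by cofactor expansion or by noting that A is similar to its Jordan form J, which has the same characteristic polynomial as A) gives
  χ_A(x) = x^4 + 8*x^3 + 24*x^2 + 32*x + 16
which factors as (x + 2)^4. The eigenvalues (with algebraic multiplicities) are λ = -2 with multiplicity 4.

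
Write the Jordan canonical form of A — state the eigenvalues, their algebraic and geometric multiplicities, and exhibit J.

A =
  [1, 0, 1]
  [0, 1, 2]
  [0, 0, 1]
J_2(1) ⊕ J_1(1)

The characteristic polynomial is
  det(x·I − A) = x^3 - 3*x^2 + 3*x - 1 = (x - 1)^3

Eigenvalues and multiplicities (the geometric multiplicity of λ is n − rank(A − λI), which equals the number of Jordan blocks for λ):
  λ = 1: algebraic multiplicity = 3, geometric multiplicity = 2

Determining the block sizes for each eigenvalue:
  λ = 1: 2 blocks summing to 3 forces exactly one block of size 2 and the rest size 1 → block sizes [2, 1]

Assembling the blocks gives a Jordan form
J =
  [1, 1, 0]
  [0, 1, 0]
  [0, 0, 1]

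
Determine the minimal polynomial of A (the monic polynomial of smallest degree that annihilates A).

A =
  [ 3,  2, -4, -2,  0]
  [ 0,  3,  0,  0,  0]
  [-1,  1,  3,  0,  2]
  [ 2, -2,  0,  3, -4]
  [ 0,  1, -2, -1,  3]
x^2 - 6*x + 9

The characteristic polynomial is χ_A(x) = (x - 3)^5, so the eigenvalues are known. The minimal polynomial is
  m_A(x) = Π_λ (x − λ)^{k_λ}
where k_λ is the size of the *largest* Jordan block for λ (equivalently, the smallest k with (A − λI)^k v = 0 for every generalised eigenvector v of λ).

  λ = 3: largest Jordan block has size 2, contributing (x − 3)^2

So m_A(x) = (x - 3)^2 = x^2 - 6*x + 9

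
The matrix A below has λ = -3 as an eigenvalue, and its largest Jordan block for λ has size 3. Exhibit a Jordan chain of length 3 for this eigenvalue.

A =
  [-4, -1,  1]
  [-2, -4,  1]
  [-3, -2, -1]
A Jordan chain for λ = -3 of length 3:
v_1 = (0, 1, 1)ᵀ
v_2 = (-1, -2, -3)ᵀ
v_3 = (1, 0, 0)ᵀ

Let N = A − (-3)·I. We want v_3 with N^3 v_3 = 0 but N^2 v_3 ≠ 0; then v_{j-1} := N · v_j for j = 3, …, 2.

Pick v_3 = (1, 0, 0)ᵀ.
Then v_2 = N · v_3 = (-1, -2, -3)ᵀ.
Then v_1 = N · v_2 = (0, 1, 1)ᵀ.

Sanity check: (A − (-3)·I) v_1 = (0, 0, 0)ᵀ = 0. ✓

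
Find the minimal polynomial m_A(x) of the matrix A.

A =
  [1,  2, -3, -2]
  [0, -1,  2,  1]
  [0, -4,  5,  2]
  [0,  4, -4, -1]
x^2 - 2*x + 1

The characteristic polynomial is χ_A(x) = (x - 1)^4, so the eigenvalues are known. The minimal polynomial is
  m_A(x) = Π_λ (x − λ)^{k_λ}
where k_λ is the size of the *largest* Jordan block for λ (equivalently, the smallest k with (A − λI)^k v = 0 for every generalised eigenvector v of λ).

  λ = 1: largest Jordan block has size 2, contributing (x − 1)^2

So m_A(x) = (x - 1)^2 = x^2 - 2*x + 1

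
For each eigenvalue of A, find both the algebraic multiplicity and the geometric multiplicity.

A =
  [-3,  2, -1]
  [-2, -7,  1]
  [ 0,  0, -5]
λ = -5: alg = 3, geom = 2

Step 1 — factor the characteristic polynomial to read off the algebraic multiplicities:
  χ_A(x) = (x + 5)^3

Step 2 — compute geometric multiplicities via the rank-nullity identity g(λ) = n − rank(A − λI):
  rank(A − (-5)·I) = 1, so dim ker(A − (-5)·I) = n − 1 = 2

Summary:
  λ = -5: algebraic multiplicity = 3, geometric multiplicity = 2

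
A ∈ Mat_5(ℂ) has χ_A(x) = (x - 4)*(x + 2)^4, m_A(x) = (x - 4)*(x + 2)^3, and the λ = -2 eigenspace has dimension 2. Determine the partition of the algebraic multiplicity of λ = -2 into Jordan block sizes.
Block sizes for λ = -2: [3, 1]

Step 1 — from the characteristic polynomial, algebraic multiplicity of λ = -2 is 4. From dim ker(A − (-2)·I) = 2, there are exactly 2 Jordan blocks for λ = -2.
Step 2 — from the minimal polynomial, the factor (x + 2)^3 tells us the largest block for λ = -2 has size 3.
Step 3 — with total size 4, 2 blocks, and largest block 3, the block sizes (in nonincreasing order) are [3, 1].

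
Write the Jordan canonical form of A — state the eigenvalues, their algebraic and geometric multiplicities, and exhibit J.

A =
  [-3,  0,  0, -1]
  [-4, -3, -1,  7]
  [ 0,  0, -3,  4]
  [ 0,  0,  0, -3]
J_2(-3) ⊕ J_2(-3)

The characteristic polynomial is
  det(x·I − A) = x^4 + 12*x^3 + 54*x^2 + 108*x + 81 = (x + 3)^4

Eigenvalues and multiplicities (the geometric multiplicity of λ is n − rank(A − λI), which equals the number of Jordan blocks for λ):
  λ = -3: algebraic multiplicity = 4, geometric multiplicity = 2

Determining the block sizes for each eigenvalue:
  λ = -3: with am = 4 and gm = 2, the partition is not yet determined (e.g. several partitions of 4 into 2 parts exist). Let N = A − (-3)·I. Computing rank(N^1) = 2, rank(N^2) = 0; the number of blocks of size ≥ j is rank(N^{j−1}) − rank(N^j), giving [2, 2]. So we have 2 block(s) of size 2 → block sizes [2, 2]

Assembling the blocks gives a Jordan form
J =
  [-3,  1,  0,  0]
  [ 0, -3,  0,  0]
  [ 0,  0, -3,  1]
  [ 0,  0,  0, -3]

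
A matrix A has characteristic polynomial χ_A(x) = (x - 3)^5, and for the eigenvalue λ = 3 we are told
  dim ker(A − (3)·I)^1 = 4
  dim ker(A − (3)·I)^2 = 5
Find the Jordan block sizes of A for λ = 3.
Block sizes for λ = 3: [2, 1, 1, 1]

From the dimensions of kernels of powers, the number of Jordan blocks of size at least j is d_j − d_{j−1} where d_j = dim ker(N^j) (with d_0 = 0). Computing the differences gives [4, 1].
The number of blocks of size exactly k is (#blocks of size ≥ k) − (#blocks of size ≥ k + 1), so the partition is: 3 block(s) of size 1, 1 block(s) of size 2.
In nonincreasing order the block sizes are [2, 1, 1, 1].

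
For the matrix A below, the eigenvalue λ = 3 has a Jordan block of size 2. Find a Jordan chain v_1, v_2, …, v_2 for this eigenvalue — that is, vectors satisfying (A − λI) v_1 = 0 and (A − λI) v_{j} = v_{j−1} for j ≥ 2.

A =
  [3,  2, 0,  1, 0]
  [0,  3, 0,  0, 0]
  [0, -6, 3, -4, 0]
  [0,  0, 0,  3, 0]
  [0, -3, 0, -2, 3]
A Jordan chain for λ = 3 of length 2:
v_1 = (2, 0, -6, 0, -3)ᵀ
v_2 = (0, 1, 0, 0, 0)ᵀ

Let N = A − (3)·I. We want v_2 with N^2 v_2 = 0 but N^1 v_2 ≠ 0; then v_{j-1} := N · v_j for j = 2, …, 2.

Pick v_2 = (0, 1, 0, 0, 0)ᵀ.
Then v_1 = N · v_2 = (2, 0, -6, 0, -3)ᵀ.

Sanity check: (A − (3)·I) v_1 = (0, 0, 0, 0, 0)ᵀ = 0. ✓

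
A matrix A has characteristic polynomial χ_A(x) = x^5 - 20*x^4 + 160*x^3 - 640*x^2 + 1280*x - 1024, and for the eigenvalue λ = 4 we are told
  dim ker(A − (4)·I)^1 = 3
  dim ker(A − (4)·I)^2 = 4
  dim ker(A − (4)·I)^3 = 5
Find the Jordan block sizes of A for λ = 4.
Block sizes for λ = 4: [3, 1, 1]

From the dimensions of kernels of powers, the number of Jordan blocks of size at least j is d_j − d_{j−1} where d_j = dim ker(N^j) (with d_0 = 0). Computing the differences gives [3, 1, 1].
The number of blocks of size exactly k is (#blocks of size ≥ k) − (#blocks of size ≥ k + 1), so the partition is: 2 block(s) of size 1, 1 block(s) of size 3.
In nonincreasing order the block sizes are [3, 1, 1].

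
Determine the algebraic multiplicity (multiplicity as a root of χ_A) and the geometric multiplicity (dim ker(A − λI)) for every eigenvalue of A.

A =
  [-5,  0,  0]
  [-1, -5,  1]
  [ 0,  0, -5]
λ = -5: alg = 3, geom = 2

Step 1 — factor the characteristic polynomial to read off the algebraic multiplicities:
  χ_A(x) = (x + 5)^3

Step 2 — compute geometric multiplicities via the rank-nullity identity g(λ) = n − rank(A − λI):
  rank(A − (-5)·I) = 1, so dim ker(A − (-5)·I) = n − 1 = 2

Summary:
  λ = -5: algebraic multiplicity = 3, geometric multiplicity = 2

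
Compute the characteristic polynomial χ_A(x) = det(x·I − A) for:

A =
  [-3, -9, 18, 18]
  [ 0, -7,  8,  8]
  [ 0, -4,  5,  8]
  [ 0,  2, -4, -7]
x^4 + 12*x^3 + 54*x^2 + 108*x + 81

Expanding det(x·I − A) (e.g. by cofactor expansion or by noting that A is similar to its Jordan form J, which has the same characteristic polynomial as A) gives
  χ_A(x) = x^4 + 12*x^3 + 54*x^2 + 108*x + 81
which factors as (x + 3)^4. The eigenvalues (with algebraic multiplicities) are λ = -3 with multiplicity 4.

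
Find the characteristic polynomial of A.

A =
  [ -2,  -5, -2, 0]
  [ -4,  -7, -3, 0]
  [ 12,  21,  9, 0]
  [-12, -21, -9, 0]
x^4

Expanding det(x·I − A) (e.g. by cofactor expansion or by noting that A is similar to its Jordan form J, which has the same characteristic polynomial as A) gives
  χ_A(x) = x^4
which factors as x^4. The eigenvalues (with algebraic multiplicities) are λ = 0 with multiplicity 4.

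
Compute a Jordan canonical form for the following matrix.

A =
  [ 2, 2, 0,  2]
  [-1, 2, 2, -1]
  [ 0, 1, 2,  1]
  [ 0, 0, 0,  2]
J_3(2) ⊕ J_1(2)

The characteristic polynomial is
  det(x·I − A) = x^4 - 8*x^3 + 24*x^2 - 32*x + 16 = (x - 2)^4

Eigenvalues and multiplicities (the geometric multiplicity of λ is n − rank(A − λI), which equals the number of Jordan blocks for λ):
  λ = 2: algebraic multiplicity = 4, geometric multiplicity = 2

Determining the block sizes for each eigenvalue:
  λ = 2: with am = 4 and gm = 2, the partition is not yet determined (e.g. several partitions of 4 into 2 parts exist). Let N = A − (2)·I. Computing rank(N^1) = 2, rank(N^2) = 1, rank(N^3) = 0; the number of blocks of size ≥ j is rank(N^{j−1}) − rank(N^j), giving [2, 1, 1]. So we have 1 block(s) of size 3, 1 block(s) of size 1 → block sizes [3, 1]

Assembling the blocks gives a Jordan form
J =
  [2, 1, 0, 0]
  [0, 2, 1, 0]
  [0, 0, 2, 0]
  [0, 0, 0, 2]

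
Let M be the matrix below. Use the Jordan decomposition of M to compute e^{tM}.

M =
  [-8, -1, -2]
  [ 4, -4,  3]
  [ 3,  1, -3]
e^{tM} =
  [-t^2*exp(-5*t)/2 - 3*t*exp(-5*t) + exp(-5*t), -t*exp(-5*t), -t^2*exp(-5*t)/2 - 2*t*exp(-5*t)]
  [t^2*exp(-5*t)/2 + 4*t*exp(-5*t), t*exp(-5*t) + exp(-5*t), t^2*exp(-5*t)/2 + 3*t*exp(-5*t)]
  [t^2*exp(-5*t)/2 + 3*t*exp(-5*t), t*exp(-5*t), t^2*exp(-5*t)/2 + 2*t*exp(-5*t) + exp(-5*t)]

Strategy: write M = P · J · P⁻¹ where J is a Jordan canonical form, so e^{tM} = P · e^{tJ} · P⁻¹, and e^{tJ} can be computed block-by-block.

M has Jordan form
J =
  [-5,  1,  0]
  [ 0, -5,  1]
  [ 0,  0, -5]
(up to reordering of blocks).

Per-block formulas:
  For a 3×3 Jordan block J_3(-5): exp(t · J_3(-5)) = e^(-5t)·(I + t·N + (t^2/2)·N^2), where N is the 3×3 nilpotent shift.

After assembling e^{tJ} and conjugating by P, we get:

e^{tM} =
  [-t^2*exp(-5*t)/2 - 3*t*exp(-5*t) + exp(-5*t), -t*exp(-5*t), -t^2*exp(-5*t)/2 - 2*t*exp(-5*t)]
  [t^2*exp(-5*t)/2 + 4*t*exp(-5*t), t*exp(-5*t) + exp(-5*t), t^2*exp(-5*t)/2 + 3*t*exp(-5*t)]
  [t^2*exp(-5*t)/2 + 3*t*exp(-5*t), t*exp(-5*t), t^2*exp(-5*t)/2 + 2*t*exp(-5*t) + exp(-5*t)]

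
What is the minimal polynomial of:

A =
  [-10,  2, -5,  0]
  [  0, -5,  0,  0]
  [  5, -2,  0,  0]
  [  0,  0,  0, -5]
x^2 + 10*x + 25

The characteristic polynomial is χ_A(x) = (x + 5)^4, so the eigenvalues are known. The minimal polynomial is
  m_A(x) = Π_λ (x − λ)^{k_λ}
where k_λ is the size of the *largest* Jordan block for λ (equivalently, the smallest k with (A − λI)^k v = 0 for every generalised eigenvector v of λ).

  λ = -5: largest Jordan block has size 2, contributing (x + 5)^2

So m_A(x) = (x + 5)^2 = x^2 + 10*x + 25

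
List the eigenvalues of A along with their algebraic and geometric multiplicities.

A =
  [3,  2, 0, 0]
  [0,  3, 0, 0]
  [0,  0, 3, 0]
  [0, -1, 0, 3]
λ = 3: alg = 4, geom = 3

Step 1 — factor the characteristic polynomial to read off the algebraic multiplicities:
  χ_A(x) = (x - 3)^4

Step 2 — compute geometric multiplicities via the rank-nullity identity g(λ) = n − rank(A − λI):
  rank(A − (3)·I) = 1, so dim ker(A − (3)·I) = n − 1 = 3

Summary:
  λ = 3: algebraic multiplicity = 4, geometric multiplicity = 3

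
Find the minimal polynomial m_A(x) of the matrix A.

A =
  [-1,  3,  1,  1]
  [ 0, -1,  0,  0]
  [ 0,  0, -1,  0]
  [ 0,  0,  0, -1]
x^2 + 2*x + 1

The characteristic polynomial is χ_A(x) = (x + 1)^4, so the eigenvalues are known. The minimal polynomial is
  m_A(x) = Π_λ (x − λ)^{k_λ}
where k_λ is the size of the *largest* Jordan block for λ (equivalently, the smallest k with (A − λI)^k v = 0 for every generalised eigenvector v of λ).

  λ = -1: largest Jordan block has size 2, contributing (x + 1)^2

So m_A(x) = (x + 1)^2 = x^2 + 2*x + 1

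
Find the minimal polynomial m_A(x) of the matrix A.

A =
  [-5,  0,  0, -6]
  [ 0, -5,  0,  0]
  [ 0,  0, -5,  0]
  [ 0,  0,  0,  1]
x^2 + 4*x - 5

The characteristic polynomial is χ_A(x) = (x - 1)*(x + 5)^3, so the eigenvalues are known. The minimal polynomial is
  m_A(x) = Π_λ (x − λ)^{k_λ}
where k_λ is the size of the *largest* Jordan block for λ (equivalently, the smallest k with (A − λI)^k v = 0 for every generalised eigenvector v of λ).

  λ = -5: largest Jordan block has size 1, contributing (x + 5)
  λ = 1: largest Jordan block has size 1, contributing (x − 1)

So m_A(x) = (x - 1)*(x + 5) = x^2 + 4*x - 5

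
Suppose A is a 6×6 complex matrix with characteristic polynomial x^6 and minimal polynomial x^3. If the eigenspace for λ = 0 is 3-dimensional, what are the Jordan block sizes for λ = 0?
Block sizes for λ = 0: [3, 2, 1]

Step 1 — from the characteristic polynomial, algebraic multiplicity of λ = 0 is 6. From dim ker(A − (0)·I) = 3, there are exactly 3 Jordan blocks for λ = 0.
Step 2 — from the minimal polynomial, the factor (x − 0)^3 tells us the largest block for λ = 0 has size 3.
Step 3 — with total size 6, 3 blocks, and largest block 3, the block sizes (in nonincreasing order) are [3, 2, 1].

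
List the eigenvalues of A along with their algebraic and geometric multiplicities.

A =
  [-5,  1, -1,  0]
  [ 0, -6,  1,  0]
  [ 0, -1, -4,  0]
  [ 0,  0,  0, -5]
λ = -5: alg = 4, geom = 3

Step 1 — factor the characteristic polynomial to read off the algebraic multiplicities:
  χ_A(x) = (x + 5)^4

Step 2 — compute geometric multiplicities via the rank-nullity identity g(λ) = n − rank(A − λI):
  rank(A − (-5)·I) = 1, so dim ker(A − (-5)·I) = n − 1 = 3

Summary:
  λ = -5: algebraic multiplicity = 4, geometric multiplicity = 3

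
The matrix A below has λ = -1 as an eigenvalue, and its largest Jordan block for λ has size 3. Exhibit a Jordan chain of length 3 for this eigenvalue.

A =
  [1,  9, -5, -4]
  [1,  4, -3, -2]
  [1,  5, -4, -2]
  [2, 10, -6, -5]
A Jordan chain for λ = -1 of length 3:
v_1 = (-2, -1, -1, -2)ᵀ
v_2 = (9, 5, 5, 10)ᵀ
v_3 = (0, 1, 0, 0)ᵀ

Let N = A − (-1)·I. We want v_3 with N^3 v_3 = 0 but N^2 v_3 ≠ 0; then v_{j-1} := N · v_j for j = 3, …, 2.

Pick v_3 = (0, 1, 0, 0)ᵀ.
Then v_2 = N · v_3 = (9, 5, 5, 10)ᵀ.
Then v_1 = N · v_2 = (-2, -1, -1, -2)ᵀ.

Sanity check: (A − (-1)·I) v_1 = (0, 0, 0, 0)ᵀ = 0. ✓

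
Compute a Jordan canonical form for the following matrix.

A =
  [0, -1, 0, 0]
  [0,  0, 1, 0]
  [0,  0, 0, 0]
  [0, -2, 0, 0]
J_3(0) ⊕ J_1(0)

The characteristic polynomial is
  det(x·I − A) = x^4

Eigenvalues and multiplicities (the geometric multiplicity of λ is n − rank(A − λI), which equals the number of Jordan blocks for λ):
  λ = 0: algebraic multiplicity = 4, geometric multiplicity = 2

Determining the block sizes for each eigenvalue:
  λ = 0: with am = 4 and gm = 2, the partition is not yet determined (e.g. several partitions of 4 into 2 parts exist). Let N = A − (0)·I. Computing rank(N^1) = 2, rank(N^2) = 1, rank(N^3) = 0; the number of blocks of size ≥ j is rank(N^{j−1}) − rank(N^j), giving [2, 1, 1]. So we have 1 block(s) of size 3, 1 block(s) of size 1 → block sizes [3, 1]

Assembling the blocks gives a Jordan form
J =
  [0, 1, 0, 0]
  [0, 0, 1, 0]
  [0, 0, 0, 0]
  [0, 0, 0, 0]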